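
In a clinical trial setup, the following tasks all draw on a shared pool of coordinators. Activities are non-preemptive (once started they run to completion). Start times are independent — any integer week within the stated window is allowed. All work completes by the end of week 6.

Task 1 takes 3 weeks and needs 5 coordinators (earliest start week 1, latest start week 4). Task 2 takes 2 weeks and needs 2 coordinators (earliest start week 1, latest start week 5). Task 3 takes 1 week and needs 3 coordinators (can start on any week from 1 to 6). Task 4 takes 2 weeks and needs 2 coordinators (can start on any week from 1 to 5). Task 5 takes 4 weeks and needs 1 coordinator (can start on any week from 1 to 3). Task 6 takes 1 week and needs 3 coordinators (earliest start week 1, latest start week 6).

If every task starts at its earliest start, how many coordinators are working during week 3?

6

At early start, week 3 has: Task 1, Task 5.
Demand: 5 + 1 = 6.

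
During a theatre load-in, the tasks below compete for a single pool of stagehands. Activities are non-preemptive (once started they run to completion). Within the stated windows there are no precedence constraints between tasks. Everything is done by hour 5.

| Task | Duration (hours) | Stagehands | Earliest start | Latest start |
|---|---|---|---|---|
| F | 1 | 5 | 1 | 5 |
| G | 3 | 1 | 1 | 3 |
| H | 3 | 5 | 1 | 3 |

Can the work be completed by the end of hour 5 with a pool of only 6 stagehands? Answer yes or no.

Schedule F@1, G@1, H@2: h1:6  h2:6  h3:6  h4:5  h5:0 — peak 6 ≤ 6.

yes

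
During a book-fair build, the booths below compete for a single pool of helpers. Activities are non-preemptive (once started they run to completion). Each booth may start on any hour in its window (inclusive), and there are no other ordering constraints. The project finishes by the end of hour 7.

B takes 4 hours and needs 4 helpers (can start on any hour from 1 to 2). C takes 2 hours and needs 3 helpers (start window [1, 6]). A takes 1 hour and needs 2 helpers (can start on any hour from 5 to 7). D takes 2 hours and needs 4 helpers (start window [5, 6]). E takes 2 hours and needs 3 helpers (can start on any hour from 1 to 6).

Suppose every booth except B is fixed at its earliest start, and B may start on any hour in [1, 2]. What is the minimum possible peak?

10

B@1: h1:10  h2:10  h3:4  h4:4  h5:6  h6:4  h7:0 → peak 10
B@2: h1:6  h2:10  h3:4  h4:4  h5:10  h6:4  h7:0 → peak 10
Best is B@1, peak 10.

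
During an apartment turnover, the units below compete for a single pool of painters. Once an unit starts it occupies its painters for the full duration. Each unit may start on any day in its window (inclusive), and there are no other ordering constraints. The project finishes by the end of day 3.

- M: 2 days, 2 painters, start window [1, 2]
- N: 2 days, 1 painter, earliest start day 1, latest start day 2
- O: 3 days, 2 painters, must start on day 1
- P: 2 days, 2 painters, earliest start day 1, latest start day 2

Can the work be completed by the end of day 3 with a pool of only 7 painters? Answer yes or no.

Schedule M@1, N@1, O@1, P@1: d1:7  d2:7  d3:2 — peak 7 ≤ 7.

yes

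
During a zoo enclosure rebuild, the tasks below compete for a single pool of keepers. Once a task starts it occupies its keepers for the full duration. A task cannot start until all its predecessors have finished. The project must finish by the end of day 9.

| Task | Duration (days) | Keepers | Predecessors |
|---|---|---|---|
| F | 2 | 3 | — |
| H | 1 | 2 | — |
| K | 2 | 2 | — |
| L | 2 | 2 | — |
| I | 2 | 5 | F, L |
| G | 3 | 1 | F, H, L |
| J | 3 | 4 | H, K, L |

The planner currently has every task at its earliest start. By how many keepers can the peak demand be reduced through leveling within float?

5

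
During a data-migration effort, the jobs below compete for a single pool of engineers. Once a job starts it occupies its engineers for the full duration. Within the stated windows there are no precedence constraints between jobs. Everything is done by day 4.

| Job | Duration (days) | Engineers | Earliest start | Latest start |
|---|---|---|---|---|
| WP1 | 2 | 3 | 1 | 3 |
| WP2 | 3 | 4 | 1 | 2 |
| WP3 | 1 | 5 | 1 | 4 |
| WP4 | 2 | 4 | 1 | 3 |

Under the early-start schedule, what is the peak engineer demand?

16

Early-start schedule: WP1@1, WP2@1, WP3@1, WP4@1.
Load per day: day 1: 16, day 2: 11, day 3: 4, day 4: 0.
Peak is 16.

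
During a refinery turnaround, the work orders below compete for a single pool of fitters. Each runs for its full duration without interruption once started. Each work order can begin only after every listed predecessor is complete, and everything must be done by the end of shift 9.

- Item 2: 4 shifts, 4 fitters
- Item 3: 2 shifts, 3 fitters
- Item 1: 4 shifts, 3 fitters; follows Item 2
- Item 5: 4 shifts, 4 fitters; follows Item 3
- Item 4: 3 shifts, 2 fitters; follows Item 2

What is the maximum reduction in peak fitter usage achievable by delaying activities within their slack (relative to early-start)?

Early-start peak: s1:7  s2:7  s3:8  s4:8  s5:9  s6:9  s7:5  s8:3  s9:0 ⇒ 9.
Leveled (Item 2@1, Item 3@1, Item 1@5, Item 5@3, Item 4@7): s1:7  s2:7  s3:8  s4:8  s5:7  s6:7  s7:5  s8:5  s9:2 ⇒ 8.
Reduction 9 − 8 = 1.

1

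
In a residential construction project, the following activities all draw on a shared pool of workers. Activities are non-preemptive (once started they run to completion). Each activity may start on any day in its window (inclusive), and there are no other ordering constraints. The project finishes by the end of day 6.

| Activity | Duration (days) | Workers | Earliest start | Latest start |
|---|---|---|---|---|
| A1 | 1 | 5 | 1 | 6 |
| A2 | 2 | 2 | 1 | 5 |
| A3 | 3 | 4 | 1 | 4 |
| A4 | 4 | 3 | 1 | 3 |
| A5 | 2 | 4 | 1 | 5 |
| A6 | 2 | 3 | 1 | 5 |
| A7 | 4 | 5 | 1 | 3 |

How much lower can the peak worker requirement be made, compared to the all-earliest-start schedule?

14

Early-start peak: d1:26  d2:21  d3:12  d4:8  d5:0  d6:0 ⇒ 26.
Leveled (A1@1, A2@1, A3@2, A4@1, A5@5, A6@5, A7@3): d1:10  d2:9  d3:12  d4:12  d5:12  d6:12 ⇒ 12.
Reduction 26 − 12 = 14.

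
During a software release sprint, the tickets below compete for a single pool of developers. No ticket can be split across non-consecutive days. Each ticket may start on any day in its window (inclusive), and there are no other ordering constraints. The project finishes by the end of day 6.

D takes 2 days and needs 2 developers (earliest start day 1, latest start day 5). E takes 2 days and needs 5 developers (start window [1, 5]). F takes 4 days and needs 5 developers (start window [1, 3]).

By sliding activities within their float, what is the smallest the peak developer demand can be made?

7

Early-start (D@1, E@1, F@1) gives peak 12: d1:12  d2:12  d3:5  d4:5  d5:0  d6:0.
Shift F→3.
Schedule D@1, E@1, F@3: d1:7  d2:7  d3:5  d4:5  d5:5  d6:5 — peak 7.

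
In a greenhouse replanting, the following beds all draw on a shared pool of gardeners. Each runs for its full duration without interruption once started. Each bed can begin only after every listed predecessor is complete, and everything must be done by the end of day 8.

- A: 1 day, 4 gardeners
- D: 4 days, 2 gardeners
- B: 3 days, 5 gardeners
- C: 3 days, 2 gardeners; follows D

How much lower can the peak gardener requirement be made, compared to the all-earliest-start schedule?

4

Early-start peak: d1:11  d2:7  d3:7  d4:2  d5:2  d6:2  d7:2  d8:0 ⇒ 11.
Leveled (A@1, D@1, B@2, C@5): d1:6  d2:7  d3:7  d4:7  d5:2  d6:2  d7:2  d8:0 ⇒ 7.
Reduction 11 − 7 = 4.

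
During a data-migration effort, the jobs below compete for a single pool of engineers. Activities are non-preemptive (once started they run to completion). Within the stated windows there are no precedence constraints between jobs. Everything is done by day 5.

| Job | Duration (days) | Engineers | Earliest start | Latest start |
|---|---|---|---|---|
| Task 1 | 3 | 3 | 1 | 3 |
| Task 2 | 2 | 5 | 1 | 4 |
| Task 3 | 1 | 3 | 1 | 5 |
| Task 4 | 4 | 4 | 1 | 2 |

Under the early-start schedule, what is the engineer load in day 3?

7

At early start, day 3 has: Task 1, Task 4.
Demand: 3 + 4 = 7.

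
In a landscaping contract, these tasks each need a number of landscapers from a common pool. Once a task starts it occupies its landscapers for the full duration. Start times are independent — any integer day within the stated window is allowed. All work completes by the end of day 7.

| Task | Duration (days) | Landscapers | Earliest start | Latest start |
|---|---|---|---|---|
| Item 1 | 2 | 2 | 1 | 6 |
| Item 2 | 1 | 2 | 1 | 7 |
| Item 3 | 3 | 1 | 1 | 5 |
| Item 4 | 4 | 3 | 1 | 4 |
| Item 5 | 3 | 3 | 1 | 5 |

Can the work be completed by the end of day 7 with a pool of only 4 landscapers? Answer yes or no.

no

Total landscaper-days = 30; over 7 days the average is 30/7 > 4, so some day must exceed 4.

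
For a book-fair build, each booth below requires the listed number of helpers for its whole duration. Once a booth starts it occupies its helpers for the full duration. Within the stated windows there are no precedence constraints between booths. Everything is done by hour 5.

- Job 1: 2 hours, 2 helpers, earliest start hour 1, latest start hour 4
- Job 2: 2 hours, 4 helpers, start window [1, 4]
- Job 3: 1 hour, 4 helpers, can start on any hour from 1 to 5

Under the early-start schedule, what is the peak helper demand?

Early-start schedule: Job 1@1, Job 2@1, Job 3@1.
Load per hour: hour 1: 10, hour 2: 6, hour 3: 0, hour 4: 0, hour 5: 0.
Peak is 10.

10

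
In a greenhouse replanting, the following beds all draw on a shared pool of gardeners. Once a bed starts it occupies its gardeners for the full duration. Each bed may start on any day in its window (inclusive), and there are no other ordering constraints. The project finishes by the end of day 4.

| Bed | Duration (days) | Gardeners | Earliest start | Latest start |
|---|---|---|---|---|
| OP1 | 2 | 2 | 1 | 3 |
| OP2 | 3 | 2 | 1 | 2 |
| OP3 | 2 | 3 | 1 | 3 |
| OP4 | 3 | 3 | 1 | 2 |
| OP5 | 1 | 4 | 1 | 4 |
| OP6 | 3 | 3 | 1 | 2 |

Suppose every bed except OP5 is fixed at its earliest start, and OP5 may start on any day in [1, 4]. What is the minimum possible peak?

OP5@1: d1:17  d2:13  d3:8  d4:0 → peak 17
OP5@2: d1:13  d2:17  d3:8  d4:0 → peak 17
OP5@3: d1:13  d2:13  d3:12  d4:0 → peak 13
OP5@4: d1:13  d2:13  d3:8  d4:4 → peak 13
Best is OP5@3, peak 13.

13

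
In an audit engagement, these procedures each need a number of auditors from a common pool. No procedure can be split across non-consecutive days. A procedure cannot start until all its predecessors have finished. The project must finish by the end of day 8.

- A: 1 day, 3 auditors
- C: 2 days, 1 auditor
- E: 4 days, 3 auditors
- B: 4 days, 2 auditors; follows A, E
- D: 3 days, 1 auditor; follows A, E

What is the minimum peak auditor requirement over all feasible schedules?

Early-start (A@1, C@1, E@1, B@5, D@5) gives peak 7: d1:7  d2:4  d3:3  d4:3  d5:3  d6:3  d7:3  d8:2.
Shift C→2.
Schedule A@1, C@2, E@1, B@5, D@5: d1:6  d2:4  d3:4  d4:3  d5:3  d6:3  d7:3  d8:2 — peak 6.

6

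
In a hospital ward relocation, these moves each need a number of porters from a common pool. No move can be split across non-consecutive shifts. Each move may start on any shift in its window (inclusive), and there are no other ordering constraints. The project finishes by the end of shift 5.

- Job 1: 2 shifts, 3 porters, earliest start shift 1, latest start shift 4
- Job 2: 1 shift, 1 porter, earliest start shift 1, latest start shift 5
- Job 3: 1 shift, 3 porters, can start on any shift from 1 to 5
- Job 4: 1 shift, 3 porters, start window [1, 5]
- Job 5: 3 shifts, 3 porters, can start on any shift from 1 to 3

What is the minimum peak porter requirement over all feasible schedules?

Early-start (Job 1@1, Job 2@1, Job 3@1, Job 4@1, Job 5@1) gives peak 13: s1:13  s2:6  s3:3  s4:0  s5:0.
Shift Job 3→2, Job 4→3, Job 5→3.
Schedule Job 1@1, Job 2@1, Job 3@2, Job 4@3, Job 5@3: s1:4  s2:6  s3:6  s4:3  s5:3 — peak 6.

6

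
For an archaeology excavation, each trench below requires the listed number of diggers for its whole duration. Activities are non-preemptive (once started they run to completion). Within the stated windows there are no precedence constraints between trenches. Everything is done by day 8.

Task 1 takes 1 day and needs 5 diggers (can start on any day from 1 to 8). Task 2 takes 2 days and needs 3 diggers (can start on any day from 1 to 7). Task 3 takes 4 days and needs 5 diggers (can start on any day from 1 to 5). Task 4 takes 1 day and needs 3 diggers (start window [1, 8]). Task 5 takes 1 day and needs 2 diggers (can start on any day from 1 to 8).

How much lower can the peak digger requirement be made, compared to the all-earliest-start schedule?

13

Early-start peak: d1:18  d2:8  d3:5  d4:5  d5:0  d6:0  d7:0  d8:0 ⇒ 18.
Leveled (Task 1@1, Task 2@2, Task 3@4, Task 4@8, Task 5@2): d1:5  d2:5  d3:3  d4:5  d5:5  d6:5  d7:5  d8:3 ⇒ 5.
Reduction 18 − 5 = 13.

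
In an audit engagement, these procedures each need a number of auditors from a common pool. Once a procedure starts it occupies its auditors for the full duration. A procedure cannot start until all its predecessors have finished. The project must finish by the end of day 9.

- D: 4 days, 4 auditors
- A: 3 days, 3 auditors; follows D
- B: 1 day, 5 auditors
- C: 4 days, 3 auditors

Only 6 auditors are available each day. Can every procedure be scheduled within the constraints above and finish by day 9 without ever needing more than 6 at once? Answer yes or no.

Schedule D@1, A@5, B@9, C@5: d1:4  d2:4  d3:4  d4:4  d5:6  d6:6  d7:6  d8:3  d9:5 — peak 6 ≤ 6.

yes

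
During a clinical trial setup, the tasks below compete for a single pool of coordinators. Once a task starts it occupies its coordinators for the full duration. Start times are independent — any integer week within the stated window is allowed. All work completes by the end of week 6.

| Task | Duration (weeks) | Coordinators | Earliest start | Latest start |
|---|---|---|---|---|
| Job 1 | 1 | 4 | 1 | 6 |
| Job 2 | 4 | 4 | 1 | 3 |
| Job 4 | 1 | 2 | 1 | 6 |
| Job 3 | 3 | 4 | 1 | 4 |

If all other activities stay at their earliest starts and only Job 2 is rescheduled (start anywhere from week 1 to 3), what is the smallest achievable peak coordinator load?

Job 2@1: w1:14  w2:8  w3:8  w4:4  w5:0  w6:0 → peak 14
Job 2@2: w1:10  w2:8  w3:8  w4:4  w5:4  w6:0 → peak 10
Job 2@3: w1:10  w2:4  w3:8  w4:4  w5:4  w6:4 → peak 10
Best is Job 2@2, peak 10.

10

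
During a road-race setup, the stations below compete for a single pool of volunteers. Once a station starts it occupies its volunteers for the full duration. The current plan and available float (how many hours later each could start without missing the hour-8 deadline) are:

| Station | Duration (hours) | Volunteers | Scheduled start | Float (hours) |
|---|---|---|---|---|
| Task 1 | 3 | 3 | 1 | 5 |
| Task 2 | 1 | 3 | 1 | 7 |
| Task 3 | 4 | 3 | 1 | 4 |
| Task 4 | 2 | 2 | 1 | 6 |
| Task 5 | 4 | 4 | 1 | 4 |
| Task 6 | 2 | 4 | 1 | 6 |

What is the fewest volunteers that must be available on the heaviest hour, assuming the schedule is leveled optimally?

Early-start (Task 1@1, Task 2@1, Task 3@1, Task 4@1, Task 5@1, Task 6@1) gives peak 19: h1:19  h2:16  h3:10  h4:7  h5:0  h6:0  h7:0  h8:0.
Shift Task 2→4, Task 3→3, Task 4→7, Task 5→5.
Schedule Task 1@1, Task 2@4, Task 3@3, Task 4@7, Task 5@5, Task 6@1: h1:7  h2:7  h3:6  h4:6  h5:7  h6:7  h7:6  h8:6 — peak 7.
Total volunteer-hours = 52 over 8 hours ⇒ peak ≥ ⌈52/8⌉ = 7, so 7 is optimal.

7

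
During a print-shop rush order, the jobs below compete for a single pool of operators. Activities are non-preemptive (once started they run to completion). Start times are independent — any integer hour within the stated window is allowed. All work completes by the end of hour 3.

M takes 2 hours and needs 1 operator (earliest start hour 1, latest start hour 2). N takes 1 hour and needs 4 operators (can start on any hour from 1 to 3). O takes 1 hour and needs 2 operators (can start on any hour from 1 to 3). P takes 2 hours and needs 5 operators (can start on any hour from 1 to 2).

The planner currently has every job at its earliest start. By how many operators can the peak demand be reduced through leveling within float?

6

Early-start peak: h1:12  h2:6  h3:0 ⇒ 12.
Leveled (M@1, N@3, O@3, P@1): h1:6  h2:6  h3:6 ⇒ 6.
Reduction 12 − 6 = 6.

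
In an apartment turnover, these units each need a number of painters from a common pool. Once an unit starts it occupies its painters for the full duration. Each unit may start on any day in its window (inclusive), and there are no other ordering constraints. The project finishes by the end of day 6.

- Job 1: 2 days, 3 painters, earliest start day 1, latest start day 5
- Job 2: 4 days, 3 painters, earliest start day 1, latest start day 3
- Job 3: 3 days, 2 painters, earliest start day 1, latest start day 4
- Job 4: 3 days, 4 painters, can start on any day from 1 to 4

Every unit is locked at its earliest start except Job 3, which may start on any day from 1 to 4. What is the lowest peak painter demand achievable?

10

Job 3@1: d1:12  d2:12  d3:9  d4:3  d5:0  d6:0 → peak 12
Job 3@2: d1:10  d2:12  d3:9  d4:5  d5:0  d6:0 → peak 12
Job 3@3: d1:10  d2:10  d3:9  d4:5  d5:2  d6:0 → peak 10
Job 3@4: d1:10  d2:10  d3:7  d4:5  d5:2  d6:2 → peak 10
Best is Job 3@3, peak 10.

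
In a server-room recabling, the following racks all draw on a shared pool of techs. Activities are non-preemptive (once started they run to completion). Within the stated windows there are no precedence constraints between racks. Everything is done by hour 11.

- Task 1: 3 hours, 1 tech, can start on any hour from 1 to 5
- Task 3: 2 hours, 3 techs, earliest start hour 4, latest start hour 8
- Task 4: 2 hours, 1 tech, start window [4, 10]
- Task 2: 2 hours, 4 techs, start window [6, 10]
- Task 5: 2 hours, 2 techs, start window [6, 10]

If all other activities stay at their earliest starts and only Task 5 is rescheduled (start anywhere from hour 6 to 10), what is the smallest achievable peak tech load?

4

Task 5@6: h1:1  h2:1  h3:1  h4:4  h5:4  h6:6  h7:6  h8:0  h9:0  h10:0  h11:0 → peak 6
Task 5@7: h1:1  h2:1  h3:1  h4:4  h5:4  h6:4  h7:6  h8:2  h9:0  h10:0  h11:0 → peak 6
Task 5@8: h1:1  h2:1  h3:1  h4:4  h5:4  h6:4  h7:4  h8:2  h9:2  h10:0  h11:0 → peak 4
Task 5@9: h1:1  h2:1  h3:1  h4:4  h5:4  h6:4  h7:4  h8:0  h9:2  h10:2  h11:0 → peak 4
Task 5@10: h1:1  h2:1  h3:1  h4:4  h5:4  h6:4  h7:4  h8:0  h9:0  h10:2  h11:2 → peak 4
Best is Task 5@8, peak 4.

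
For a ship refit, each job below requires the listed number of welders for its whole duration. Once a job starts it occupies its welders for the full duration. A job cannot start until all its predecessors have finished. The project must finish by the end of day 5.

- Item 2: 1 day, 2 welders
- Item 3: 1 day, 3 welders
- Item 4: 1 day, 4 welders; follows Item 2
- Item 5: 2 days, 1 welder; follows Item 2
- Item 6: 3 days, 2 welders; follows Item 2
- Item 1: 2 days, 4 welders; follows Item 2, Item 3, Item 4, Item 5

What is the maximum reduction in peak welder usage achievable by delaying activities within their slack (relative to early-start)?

1

Early-start peak: d1:5  d2:7  d3:3  d4:6  d5:4 ⇒ 7.
Leveled (Item 2@1, Item 3@1, Item 4@2, Item 5@2, Item 6@3, Item 1@4): d1:5  d2:5  d3:3  d4:6  d5:6 ⇒ 6.
Reduction 7 − 6 = 1.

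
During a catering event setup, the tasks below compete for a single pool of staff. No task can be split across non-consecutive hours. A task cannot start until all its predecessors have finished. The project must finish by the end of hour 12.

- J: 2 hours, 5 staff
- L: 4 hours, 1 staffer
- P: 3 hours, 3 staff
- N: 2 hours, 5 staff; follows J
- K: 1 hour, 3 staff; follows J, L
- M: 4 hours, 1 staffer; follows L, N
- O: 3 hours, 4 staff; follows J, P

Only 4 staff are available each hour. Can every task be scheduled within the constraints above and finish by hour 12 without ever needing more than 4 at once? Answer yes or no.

Total staffer-hours = 52; over 12 hours the average is 52/12 > 4, so some hour must exceed 4.

no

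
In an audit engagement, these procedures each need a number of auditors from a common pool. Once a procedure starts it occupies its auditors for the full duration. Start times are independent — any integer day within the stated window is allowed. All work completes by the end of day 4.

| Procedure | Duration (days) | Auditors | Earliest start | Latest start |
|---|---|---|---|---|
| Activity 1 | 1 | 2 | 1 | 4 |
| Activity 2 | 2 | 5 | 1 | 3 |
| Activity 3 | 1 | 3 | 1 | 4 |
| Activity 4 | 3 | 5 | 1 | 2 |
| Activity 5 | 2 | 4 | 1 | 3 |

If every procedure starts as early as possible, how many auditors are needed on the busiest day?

19

Early-start schedule: Activity 1@1, Activity 2@1, Activity 3@1, Activity 4@1, Activity 5@1.
Load per day: day 1: 19, day 2: 14, day 3: 5, day 4: 0.
Peak is 19.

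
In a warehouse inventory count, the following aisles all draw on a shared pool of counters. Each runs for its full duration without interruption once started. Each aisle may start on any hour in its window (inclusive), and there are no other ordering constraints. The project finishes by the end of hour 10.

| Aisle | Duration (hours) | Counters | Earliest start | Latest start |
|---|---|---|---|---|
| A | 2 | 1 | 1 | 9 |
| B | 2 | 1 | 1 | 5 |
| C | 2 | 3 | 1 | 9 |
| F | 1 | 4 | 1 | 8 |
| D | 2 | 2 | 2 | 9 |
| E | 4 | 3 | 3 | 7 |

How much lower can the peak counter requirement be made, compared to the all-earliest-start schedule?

5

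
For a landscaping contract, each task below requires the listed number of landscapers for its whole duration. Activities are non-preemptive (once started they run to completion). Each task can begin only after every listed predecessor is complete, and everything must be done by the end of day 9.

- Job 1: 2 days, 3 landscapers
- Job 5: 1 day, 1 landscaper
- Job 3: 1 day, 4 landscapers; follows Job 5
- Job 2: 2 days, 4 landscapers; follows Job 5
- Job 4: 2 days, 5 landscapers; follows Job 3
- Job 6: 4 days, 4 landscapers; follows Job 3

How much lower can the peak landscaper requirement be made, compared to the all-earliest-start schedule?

5

Early-start peak: d1:4  d2:11  d3:13  d4:9  d5:4  d6:4  d7:0  d8:0  d9:0 ⇒ 13.
Leveled (Job 1@1, Job 5@1, Job 3@2, Job 2@3, Job 4@7, Job 6@3): d1:4  d2:7  d3:8  d4:8  d5:4  d6:4  d7:5  d8:5  d9:0 ⇒ 8.
Reduction 13 − 8 = 5.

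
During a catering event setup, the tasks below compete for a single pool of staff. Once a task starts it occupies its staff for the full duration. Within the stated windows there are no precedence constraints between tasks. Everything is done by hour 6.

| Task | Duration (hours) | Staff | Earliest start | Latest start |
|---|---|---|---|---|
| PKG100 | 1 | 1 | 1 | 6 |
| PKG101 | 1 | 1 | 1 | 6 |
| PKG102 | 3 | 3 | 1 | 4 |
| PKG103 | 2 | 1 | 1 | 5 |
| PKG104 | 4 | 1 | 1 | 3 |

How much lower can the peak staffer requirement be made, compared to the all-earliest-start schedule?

Early-start peak: h1:7  h2:5  h3:4  h4:1  h5:0  h6:0 ⇒ 7.
Leveled (PKG100@1, PKG101@1, PKG102@2, PKG103@1, PKG104@3): h1:3  h2:4  h3:4  h4:4  h5:1  h6:1 ⇒ 4.
Reduction 7 − 4 = 3.

3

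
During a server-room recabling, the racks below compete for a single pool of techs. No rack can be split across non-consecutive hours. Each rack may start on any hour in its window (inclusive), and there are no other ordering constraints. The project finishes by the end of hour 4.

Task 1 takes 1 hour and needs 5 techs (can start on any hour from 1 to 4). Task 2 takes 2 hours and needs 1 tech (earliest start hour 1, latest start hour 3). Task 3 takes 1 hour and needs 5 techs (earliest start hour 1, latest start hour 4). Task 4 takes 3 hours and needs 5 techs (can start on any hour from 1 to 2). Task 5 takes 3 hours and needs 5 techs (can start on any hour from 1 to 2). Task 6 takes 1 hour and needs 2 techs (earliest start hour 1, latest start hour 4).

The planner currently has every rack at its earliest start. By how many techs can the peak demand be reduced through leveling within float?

Early-start peak: h1:23  h2:11  h3:10  h4:0 ⇒ 23.
Leveled (Task 1@1, Task 2@1, Task 3@1, Task 4@2, Task 5@2, Task 6@3): h1:11  h2:11  h3:12  h4:10 ⇒ 12.
Reduction 23 − 12 = 11.

11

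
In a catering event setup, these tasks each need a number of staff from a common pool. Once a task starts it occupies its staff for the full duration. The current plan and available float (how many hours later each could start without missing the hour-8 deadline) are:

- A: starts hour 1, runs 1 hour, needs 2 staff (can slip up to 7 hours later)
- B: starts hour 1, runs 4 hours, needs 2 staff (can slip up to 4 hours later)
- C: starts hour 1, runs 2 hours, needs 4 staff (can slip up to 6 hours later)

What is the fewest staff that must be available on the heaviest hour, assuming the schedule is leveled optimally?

4

Early-start (A@1, B@1, C@1) gives peak 8: h1:8  h2:6  h3:2  h4:2  h5:0  h6:0  h7:0  h8:0.
Shift C→5.
Schedule A@1, B@1, C@5: h1:4  h2:2  h3:2  h4:2  h5:4  h6:4  h7:0  h8:0 — peak 4.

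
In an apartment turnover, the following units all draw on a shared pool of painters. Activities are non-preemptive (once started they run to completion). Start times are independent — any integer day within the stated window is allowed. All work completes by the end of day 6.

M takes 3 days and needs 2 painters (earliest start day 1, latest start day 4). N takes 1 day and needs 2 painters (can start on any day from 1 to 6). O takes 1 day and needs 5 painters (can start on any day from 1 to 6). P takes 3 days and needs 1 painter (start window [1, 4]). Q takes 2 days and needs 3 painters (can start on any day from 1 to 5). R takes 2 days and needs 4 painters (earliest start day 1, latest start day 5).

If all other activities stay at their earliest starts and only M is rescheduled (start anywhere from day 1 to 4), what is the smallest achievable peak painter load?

M@1: d1:17  d2:10  d3:3  d4:0  d5:0  d6:0 → peak 17
M@2: d1:15  d2:10  d3:3  d4:2  d5:0  d6:0 → peak 15
M@3: d1:15  d2:8  d3:3  d4:2  d5:2  d6:0 → peak 15
M@4: d1:15  d2:8  d3:1  d4:2  d5:2  d6:2 → peak 15
Best is M@2, peak 15.

15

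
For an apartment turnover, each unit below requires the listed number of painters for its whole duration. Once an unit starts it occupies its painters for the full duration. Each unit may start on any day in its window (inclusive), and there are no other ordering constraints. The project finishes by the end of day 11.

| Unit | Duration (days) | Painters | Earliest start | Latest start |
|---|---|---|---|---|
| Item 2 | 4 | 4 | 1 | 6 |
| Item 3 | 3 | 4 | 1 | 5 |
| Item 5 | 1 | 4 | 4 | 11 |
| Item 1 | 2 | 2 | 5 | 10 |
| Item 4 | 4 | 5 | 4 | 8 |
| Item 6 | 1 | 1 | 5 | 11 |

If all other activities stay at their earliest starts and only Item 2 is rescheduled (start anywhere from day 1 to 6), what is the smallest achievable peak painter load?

Item 2@1: d1:8  d2:8  d3:8  d4:13  d5:8  d6:7  d7:5  d8:0  d9:0  d10:0  d11:0 → peak 13
Item 2@2: d1:4  d2:8  d3:8  d4:13  d5:12  d6:7  d7:5  d8:0  d9:0  d10:0  d11:0 → peak 13
Item 2@3: d1:4  d2:4  d3:8  d4:13  d5:12  d6:11  d7:5  d8:0  d9:0  d10:0  d11:0 → peak 13
Item 2@4: d1:4  d2:4  d3:4  d4:13  d5:12  d6:11  d7:9  d8:0  d9:0  d10:0  d11:0 → peak 13
Item 2@5: d1:4  d2:4  d3:4  d4:9  d5:12  d6:11  d7:9  d8:4  d9:0  d10:0  d11:0 → peak 12
Item 2@6: d1:4  d2:4  d3:4  d4:9  d5:8  d6:11  d7:9  d8:4  d9:4  d10:0  d11:0 → peak 11
Best is Item 2@6, peak 11.

11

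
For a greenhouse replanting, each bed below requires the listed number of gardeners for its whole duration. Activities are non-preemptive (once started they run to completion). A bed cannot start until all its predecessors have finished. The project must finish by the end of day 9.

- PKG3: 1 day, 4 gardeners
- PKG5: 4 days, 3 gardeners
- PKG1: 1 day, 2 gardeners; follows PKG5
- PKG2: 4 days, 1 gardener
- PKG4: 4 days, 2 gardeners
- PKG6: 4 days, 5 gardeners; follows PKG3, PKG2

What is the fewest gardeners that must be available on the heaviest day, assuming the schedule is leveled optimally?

6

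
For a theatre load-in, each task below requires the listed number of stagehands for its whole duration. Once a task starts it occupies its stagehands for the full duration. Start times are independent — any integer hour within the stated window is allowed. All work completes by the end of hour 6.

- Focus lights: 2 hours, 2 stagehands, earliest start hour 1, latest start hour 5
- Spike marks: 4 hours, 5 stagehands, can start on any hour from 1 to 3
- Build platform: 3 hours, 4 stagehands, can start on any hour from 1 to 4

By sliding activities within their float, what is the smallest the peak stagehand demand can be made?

9

Early-start (Focus lights@1, Spike marks@1, Build platform@1) gives peak 11: h1:11  h2:11  h3:9  h4:5  h5:0  h6:0.
Shift Build platform→3.
Schedule Focus lights@1, Spike marks@1, Build platform@3: h1:7  h2:7  h3:9  h4:9  h5:4  h6:0 — peak 9.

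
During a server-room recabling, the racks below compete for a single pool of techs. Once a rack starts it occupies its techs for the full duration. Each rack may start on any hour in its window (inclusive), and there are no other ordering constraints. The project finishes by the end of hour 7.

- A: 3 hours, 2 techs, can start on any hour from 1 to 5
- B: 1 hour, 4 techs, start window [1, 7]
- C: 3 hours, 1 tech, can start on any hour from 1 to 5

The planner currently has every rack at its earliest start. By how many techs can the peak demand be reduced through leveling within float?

3

Early-start peak: h1:7  h2:3  h3:3  h4:0  h5:0  h6:0  h7:0 ⇒ 7.
Leveled (A@1, B@4, C@1): h1:3  h2:3  h3:3  h4:4  h5:0  h6:0  h7:0 ⇒ 4.
Reduction 7 − 4 = 3.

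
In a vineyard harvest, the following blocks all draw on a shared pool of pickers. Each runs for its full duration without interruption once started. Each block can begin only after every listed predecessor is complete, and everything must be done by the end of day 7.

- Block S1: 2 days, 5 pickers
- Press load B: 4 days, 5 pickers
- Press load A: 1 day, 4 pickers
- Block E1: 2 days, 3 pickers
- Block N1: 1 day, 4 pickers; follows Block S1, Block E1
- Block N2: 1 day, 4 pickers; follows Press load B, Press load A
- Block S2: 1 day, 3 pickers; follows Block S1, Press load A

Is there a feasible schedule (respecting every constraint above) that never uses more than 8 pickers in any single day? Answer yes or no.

The minimum achievable peak is 9; 8 < 9, so no feasible schedule stays within the cap.

no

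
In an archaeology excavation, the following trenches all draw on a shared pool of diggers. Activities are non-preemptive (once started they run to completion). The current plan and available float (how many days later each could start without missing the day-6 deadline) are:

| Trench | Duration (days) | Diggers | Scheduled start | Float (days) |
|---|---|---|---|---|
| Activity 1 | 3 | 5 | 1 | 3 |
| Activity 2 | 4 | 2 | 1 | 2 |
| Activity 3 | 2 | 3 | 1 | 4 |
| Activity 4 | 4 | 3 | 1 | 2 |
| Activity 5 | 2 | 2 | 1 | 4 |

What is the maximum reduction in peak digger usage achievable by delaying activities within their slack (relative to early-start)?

Early-start peak: d1:15  d2:15  d3:10  d4:5  d5:0  d6:0 ⇒ 15.
Leveled (Activity 1@1, Activity 2@1, Activity 3@1, Activity 4@3, Activity 5@4): d1:10  d2:10  d3:10  d4:7  d5:5  d6:3 ⇒ 10.
Reduction 15 − 10 = 5.

5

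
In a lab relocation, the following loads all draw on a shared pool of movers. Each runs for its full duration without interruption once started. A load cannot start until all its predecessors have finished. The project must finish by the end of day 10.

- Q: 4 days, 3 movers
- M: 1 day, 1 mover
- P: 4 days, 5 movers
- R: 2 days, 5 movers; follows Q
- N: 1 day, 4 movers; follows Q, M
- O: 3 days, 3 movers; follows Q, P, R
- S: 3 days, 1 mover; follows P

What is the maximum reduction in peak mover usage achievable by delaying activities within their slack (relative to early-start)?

Early-start peak: d1:9  d2:8  d3:8  d4:8  d5:10  d6:6  d7:4  d8:3  d9:3  d10:0 ⇒ 10.
Leveled (Q@1, M@1, P@2, R@6, N@8, O@8, S@6): d1:4  d2:8  d3:8  d4:8  d5:5  d6:6  d7:6  d8:8  d9:3  d10:3 ⇒ 8.
Reduction 10 − 8 = 2.

2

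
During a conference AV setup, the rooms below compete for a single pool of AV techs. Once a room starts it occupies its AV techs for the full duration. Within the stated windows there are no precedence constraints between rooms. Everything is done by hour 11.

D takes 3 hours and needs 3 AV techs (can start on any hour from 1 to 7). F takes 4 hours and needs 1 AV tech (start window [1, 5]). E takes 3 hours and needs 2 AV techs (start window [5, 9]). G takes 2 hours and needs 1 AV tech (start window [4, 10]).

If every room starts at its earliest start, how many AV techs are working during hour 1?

At early start, hour 1 has: D, F.
Demand: 3 + 1 = 4.

4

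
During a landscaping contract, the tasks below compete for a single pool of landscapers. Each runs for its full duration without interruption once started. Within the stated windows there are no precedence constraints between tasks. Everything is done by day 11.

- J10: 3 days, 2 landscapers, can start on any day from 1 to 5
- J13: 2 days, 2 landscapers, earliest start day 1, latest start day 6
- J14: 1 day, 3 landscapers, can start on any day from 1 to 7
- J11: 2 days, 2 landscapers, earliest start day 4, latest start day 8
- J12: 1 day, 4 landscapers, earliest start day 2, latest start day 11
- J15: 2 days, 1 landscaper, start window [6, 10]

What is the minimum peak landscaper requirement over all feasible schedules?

Early-start (J10@1, J13@1, J14@1, J11@4, J12@2, J15@6) gives peak 8: d1:7  d2:8  d3:2  d4:2  d5:2  d6:1  d7:1  d8:0  d9:0  d10:0  d11:0.
Shift J14→4, J11→5, J12→7, J15→8.
Schedule J10@1, J13@1, J14@4, J11@5, J12@7, J15@8: d1:4  d2:4  d3:2  d4:3  d5:2  d6:2  d7:4  d8:1  d9:1  d10:0  d11:0 — peak 4.

4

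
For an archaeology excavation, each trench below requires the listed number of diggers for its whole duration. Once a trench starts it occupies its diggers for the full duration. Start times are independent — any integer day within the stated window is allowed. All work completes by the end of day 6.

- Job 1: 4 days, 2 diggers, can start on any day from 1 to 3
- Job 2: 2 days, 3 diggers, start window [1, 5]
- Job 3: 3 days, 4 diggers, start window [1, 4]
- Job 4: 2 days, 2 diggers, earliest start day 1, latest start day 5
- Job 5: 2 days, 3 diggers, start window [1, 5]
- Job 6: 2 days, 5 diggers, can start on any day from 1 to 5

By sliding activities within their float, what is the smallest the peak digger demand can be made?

9

Early-start (Job 1@1, Job 2@1, Job 3@1, Job 4@1, Job 5@1, Job 6@1) gives peak 19: d1:19  d2:19  d3:6  d4:2  d5:0  d6:0.
Shift Job 4→3, Job 5→4, Job 6→5.
Schedule Job 1@1, Job 2@1, Job 3@1, Job 4@3, Job 5@4, Job 6@5: d1:9  d2:9  d3:8  d4:7  d5:8  d6:5 — peak 9.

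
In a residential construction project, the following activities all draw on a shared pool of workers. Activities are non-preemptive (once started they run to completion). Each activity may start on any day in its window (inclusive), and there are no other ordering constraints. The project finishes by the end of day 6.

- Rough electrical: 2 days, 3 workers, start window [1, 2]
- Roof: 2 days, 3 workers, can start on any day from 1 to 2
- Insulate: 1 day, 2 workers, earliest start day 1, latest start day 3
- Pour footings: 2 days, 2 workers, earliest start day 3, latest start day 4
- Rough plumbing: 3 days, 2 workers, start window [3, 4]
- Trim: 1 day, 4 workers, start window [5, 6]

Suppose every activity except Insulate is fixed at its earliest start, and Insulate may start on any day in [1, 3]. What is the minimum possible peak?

6

Insulate@1: d1:8  d2:6  d3:4  d4:4  d5:6  d6:0 → peak 8
Insulate@2: d1:6  d2:8  d3:4  d4:4  d5:6  d6:0 → peak 8
Insulate@3: d1:6  d2:6  d3:6  d4:4  d5:6  d6:0 → peak 6
Best is Insulate@3, peak 6.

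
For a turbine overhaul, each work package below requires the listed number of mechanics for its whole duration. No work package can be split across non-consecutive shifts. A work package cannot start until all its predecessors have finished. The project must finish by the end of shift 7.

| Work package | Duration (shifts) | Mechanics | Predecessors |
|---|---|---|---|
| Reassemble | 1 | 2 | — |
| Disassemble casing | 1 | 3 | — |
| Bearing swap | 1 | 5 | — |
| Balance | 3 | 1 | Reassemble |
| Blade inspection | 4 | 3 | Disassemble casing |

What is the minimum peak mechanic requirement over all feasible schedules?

5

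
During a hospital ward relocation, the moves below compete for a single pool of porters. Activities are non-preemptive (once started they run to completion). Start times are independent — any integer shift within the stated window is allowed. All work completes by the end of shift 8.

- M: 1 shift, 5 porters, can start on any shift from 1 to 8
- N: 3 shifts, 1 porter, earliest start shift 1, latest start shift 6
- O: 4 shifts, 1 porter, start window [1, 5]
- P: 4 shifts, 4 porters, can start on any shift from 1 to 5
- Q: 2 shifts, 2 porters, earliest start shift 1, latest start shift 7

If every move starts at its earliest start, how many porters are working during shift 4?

5

At early start, shift 4 has: O, P.
Demand: 1 + 4 = 5.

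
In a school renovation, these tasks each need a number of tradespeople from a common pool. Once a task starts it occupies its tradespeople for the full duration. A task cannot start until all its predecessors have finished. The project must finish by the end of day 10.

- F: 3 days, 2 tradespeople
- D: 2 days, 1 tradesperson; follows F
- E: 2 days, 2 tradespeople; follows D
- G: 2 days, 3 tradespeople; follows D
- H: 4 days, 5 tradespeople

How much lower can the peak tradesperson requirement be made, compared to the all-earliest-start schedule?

Early-start peak: d1:7  d2:7  d3:7  d4:6  d5:1  d6:5  d7:5  d8:0  d9:0  d10:0 ⇒ 7.
Leveled (F@1, D@4, E@8, G@8, H@4): d1:2  d2:2  d3:2  d4:6  d5:6  d6:5  d7:5  d8:5  d9:5  d10:0 ⇒ 6.
Reduction 7 − 6 = 1.

1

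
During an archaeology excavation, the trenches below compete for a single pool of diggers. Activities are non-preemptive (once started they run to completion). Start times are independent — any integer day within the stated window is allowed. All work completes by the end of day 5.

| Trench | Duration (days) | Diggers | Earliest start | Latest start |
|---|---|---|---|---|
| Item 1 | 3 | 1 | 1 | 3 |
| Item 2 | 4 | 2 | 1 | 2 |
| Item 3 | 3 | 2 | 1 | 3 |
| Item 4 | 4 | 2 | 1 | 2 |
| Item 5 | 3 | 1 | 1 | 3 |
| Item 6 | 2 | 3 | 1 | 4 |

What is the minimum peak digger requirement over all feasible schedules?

8

Early-start (Item 1@1, Item 2@1, Item 3@1, Item 4@1, Item 5@1, Item 6@1) gives peak 11: d1:11  d2:11  d3:8  d4:4  d5:0.
Shift Item 6→4.
Schedule Item 1@1, Item 2@1, Item 3@1, Item 4@1, Item 5@1, Item 6@4: d1:8  d2:8  d3:8  d4:7  d5:3 — peak 8.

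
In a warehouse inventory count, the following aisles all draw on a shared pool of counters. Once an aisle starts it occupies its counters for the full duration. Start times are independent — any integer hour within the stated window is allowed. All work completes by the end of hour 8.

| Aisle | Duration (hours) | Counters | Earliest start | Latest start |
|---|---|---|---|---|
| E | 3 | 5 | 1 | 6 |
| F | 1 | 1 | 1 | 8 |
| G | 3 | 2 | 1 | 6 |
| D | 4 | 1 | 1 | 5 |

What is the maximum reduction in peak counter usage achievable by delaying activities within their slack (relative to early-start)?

4

Early-start peak: h1:9  h2:8  h3:8  h4:1  h5:0  h6:0  h7:0  h8:0 ⇒ 9.
Leveled (E@1, F@4, G@4, D@4): h1:5  h2:5  h3:5  h4:4  h5:3  h6:3  h7:1  h8:0 ⇒ 5.
Reduction 9 − 5 = 4.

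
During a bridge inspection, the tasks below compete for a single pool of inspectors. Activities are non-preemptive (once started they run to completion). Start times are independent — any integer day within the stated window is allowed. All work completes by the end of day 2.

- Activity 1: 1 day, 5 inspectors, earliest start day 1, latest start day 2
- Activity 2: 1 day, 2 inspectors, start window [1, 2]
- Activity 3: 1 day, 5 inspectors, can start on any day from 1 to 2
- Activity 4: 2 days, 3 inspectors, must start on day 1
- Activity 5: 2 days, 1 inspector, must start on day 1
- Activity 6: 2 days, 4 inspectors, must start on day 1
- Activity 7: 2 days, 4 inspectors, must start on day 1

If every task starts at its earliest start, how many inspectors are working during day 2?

12

At early start, day 2 has: Activity 4, Activity 5, Activity 6, Activity 7.
Demand: 3 + 1 + 4 + 4 = 12.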